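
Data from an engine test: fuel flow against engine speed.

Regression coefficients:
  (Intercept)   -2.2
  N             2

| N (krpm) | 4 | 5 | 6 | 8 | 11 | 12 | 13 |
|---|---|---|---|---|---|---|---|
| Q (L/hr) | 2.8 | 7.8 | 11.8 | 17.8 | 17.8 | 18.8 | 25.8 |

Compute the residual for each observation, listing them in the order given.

N=4: ŷ = -2.2 + 2·4 = 5.8; e = 2.8 − 5.8 = -3
N=5: ŷ = -2.2 + 2·5 = 7.8; e = 7.8 − 7.8 = 0
N=6: ŷ = -2.2 + 2·6 = 9.8; e = 11.8 − 9.8 = 2
N=8: ŷ = -2.2 + 2·8 = 13.8; e = 17.8 − 13.8 = 4
N=11: ŷ = -2.2 + 2·11 = 19.8; e = 17.8 − 19.8 = -2
N=12: ŷ = -2.2 + 2·12 = 21.8; e = 18.8 − 21.8 = -3
N=13: ŷ = -2.2 + 2·13 = 23.8; e = 25.8 − 23.8 = 2

-3, 0, 2, 4, -2, -3, 2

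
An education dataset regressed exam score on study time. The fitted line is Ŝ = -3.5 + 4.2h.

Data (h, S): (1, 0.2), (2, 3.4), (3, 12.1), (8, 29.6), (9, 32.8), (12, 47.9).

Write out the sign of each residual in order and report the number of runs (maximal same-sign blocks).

4 runs

h=1: Ŝ = -3.5 + 4.2·1 = 0.7; e = 0.2 − 0.7 = -0.5
h=2: Ŝ = -3.5 + 4.2·2 = 4.9; e = 3.4 − 4.9 = -1.5
h=3: Ŝ = -3.5 + 4.2·3 = 9.1; e = 12.1 − 9.1 = 3
h=8: Ŝ = -3.5 + 4.2·8 = 30.1; e = 29.6 − 30.1 = -0.5
h=9: Ŝ = -3.5 + 4.2·9 = 34.3; e = 32.8 − 34.3 = -1.5
h=12: Ŝ = -3.5 + 4.2·12 = 46.9; e = 47.9 − 46.9 = 1
Signs: − − + − − +
Runs: −×2, +×1, −×2, +×1 → 4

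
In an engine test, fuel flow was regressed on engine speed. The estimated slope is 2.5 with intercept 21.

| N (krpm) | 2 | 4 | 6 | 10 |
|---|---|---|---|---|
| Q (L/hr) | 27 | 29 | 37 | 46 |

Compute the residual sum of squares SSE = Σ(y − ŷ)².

SSE = 6

N=2: Q̂ = 21 + 2.5·2 = 26; e = 27 − 26 = 1
N=4: Q̂ = 21 + 2.5·4 = 31; e = 29 − 31 = -2
N=6: Q̂ = 21 + 2.5·6 = 36; e = 37 − 36 = 1
N=10: Q̂ = 21 + 2.5·10 = 46; e = 46 − 46 = 0
SSE = 1 + 4 + 1 + 0 = 6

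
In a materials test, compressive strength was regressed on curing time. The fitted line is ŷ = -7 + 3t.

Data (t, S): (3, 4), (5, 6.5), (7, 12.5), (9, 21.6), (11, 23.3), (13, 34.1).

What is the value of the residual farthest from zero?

t=3: ŷ = -7 + 3·3 = 2; r = 4 − 2 = 2
t=5: ŷ = -7 + 3·5 = 8; r = 6.5 − 8 = -1.5
t=7: ŷ = -7 + 3·7 = 14; r = 12.5 − 14 = -1.5
t=9: ŷ = -7 + 3·9 = 20; r = 21.6 − 20 = 1.6
t=11: ŷ = -7 + 3·11 = 26; r = 23.3 − 26 = -2.7
t=13: ŷ = -7 + 3·13 = 32; r = 34.1 − 32 = 2.1
Largest |r| is 2.7 at t = 11, residual -2.7.

r = -2.7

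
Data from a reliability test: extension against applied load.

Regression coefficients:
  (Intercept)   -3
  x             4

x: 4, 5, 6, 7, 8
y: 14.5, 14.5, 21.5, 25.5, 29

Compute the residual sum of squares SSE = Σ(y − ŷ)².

SSE = 9

x=4: ŷ = -3 + 4·4 = 13; e = 14.5 − 13 = 1.5
x=5: ŷ = -3 + 4·5 = 17; e = 14.5 − 17 = -2.5
x=6: ŷ = -3 + 4·6 = 21; e = 21.5 − 21 = 0.5
x=7: ŷ = -3 + 4·7 = 25; e = 25.5 − 25 = 0.5
x=8: ŷ = -3 + 4·8 = 29; e = 29 − 29 = 0
SSE = 2.25 + 6.25 + 0.25 + 0.25 + 0 = 9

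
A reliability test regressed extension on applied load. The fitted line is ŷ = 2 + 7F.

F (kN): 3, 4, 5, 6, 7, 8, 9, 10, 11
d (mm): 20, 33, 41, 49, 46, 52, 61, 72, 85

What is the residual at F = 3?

ŷ = 2 + 7·3 = 23
e = 20 − 23 = -3

e = -3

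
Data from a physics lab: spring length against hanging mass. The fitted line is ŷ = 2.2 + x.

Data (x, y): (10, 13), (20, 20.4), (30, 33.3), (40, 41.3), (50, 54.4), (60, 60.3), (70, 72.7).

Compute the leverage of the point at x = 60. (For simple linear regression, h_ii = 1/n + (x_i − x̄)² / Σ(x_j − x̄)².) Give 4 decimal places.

h = 0.2857

x̄ = (10 + 20 + 30 + 40 + 50 + 60 + 70)/7 = 40
Σ(x − x̄)² = 900 + 400 + 100 + 0 + 100 + 400 + 900 = 2800
h = 1/7 + (20)²/2800 = 0.142857 + 0.142857 = 0.2857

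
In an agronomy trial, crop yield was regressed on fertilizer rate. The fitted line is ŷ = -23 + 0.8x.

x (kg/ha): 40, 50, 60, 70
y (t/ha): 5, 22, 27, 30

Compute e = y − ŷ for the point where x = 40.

ŷ = -23 + 0.8·40 = 9
e = 5 − 9 = -4

e = -4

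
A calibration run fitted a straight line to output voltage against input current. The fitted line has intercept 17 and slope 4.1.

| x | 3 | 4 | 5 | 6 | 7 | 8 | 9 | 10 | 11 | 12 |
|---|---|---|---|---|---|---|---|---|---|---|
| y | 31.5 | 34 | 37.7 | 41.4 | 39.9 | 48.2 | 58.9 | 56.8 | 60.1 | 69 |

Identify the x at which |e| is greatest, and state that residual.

x=3: ŷ = 17 + 4.1·3 = 29.3; e = 31.5 − 29.3 = 2.2
x=4: ŷ = 17 + 4.1·4 = 33.4; e = 34 − 33.4 = 0.6
x=5: ŷ = 17 + 4.1·5 = 37.5; e = 37.7 − 37.5 = 0.2
x=6: ŷ = 17 + 4.1·6 = 41.6; e = 41.4 − 41.6 = -0.2
x=7: ŷ = 17 + 4.1·7 = 45.7; e = 39.9 − 45.7 = -5.8
x=8: ŷ = 17 + 4.1·8 = 49.8; e = 48.2 − 49.8 = -1.6
x=9: ŷ = 17 + 4.1·9 = 53.9; e = 58.9 − 53.9 = 5
x=10: ŷ = 17 + 4.1·10 = 58; e = 56.8 − 58 = -1.2
x=11: ŷ = 17 + 4.1·11 = 62.1; e = 60.1 − 62.1 = -2
x=12: ŷ = 17 + 4.1·12 = 66.2; e = 69 − 66.2 = 2.8
Largest |e| is 5.8 at x = 7, residual -5.8.

x = 7, e = -5.8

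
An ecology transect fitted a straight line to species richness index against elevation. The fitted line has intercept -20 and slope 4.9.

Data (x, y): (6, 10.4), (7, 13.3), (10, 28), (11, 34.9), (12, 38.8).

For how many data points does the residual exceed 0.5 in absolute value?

4

x=6: ŷ = -20 + 4.9·6 = 9.4; r = 10.4 − 9.4 = 1
x=7: ŷ = -20 + 4.9·7 = 14.3; r = 13.3 − 14.3 = -1
x=10: ŷ = -20 + 4.9·10 = 29; r = 28 − 29 = -1
x=11: ŷ = -20 + 4.9·11 = 33.9; r = 34.9 − 33.9 = 1
x=12: ŷ = -20 + 4.9·12 = 38.8; r = 38.8 − 38.8 = 0
|r| > 0.5: x=6 (|r|=1), x=7 (|r|=1), x=10 (|r|=1), x=11 (|r|=1) → 4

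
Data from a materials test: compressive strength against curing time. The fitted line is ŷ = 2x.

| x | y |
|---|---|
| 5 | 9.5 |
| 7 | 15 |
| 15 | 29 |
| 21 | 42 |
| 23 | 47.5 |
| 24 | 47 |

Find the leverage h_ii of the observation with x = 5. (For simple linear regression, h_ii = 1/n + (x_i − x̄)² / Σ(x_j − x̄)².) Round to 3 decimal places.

x̄ = (5 + 7 + 15 + 21 + 23 + 24)/6 = 15.8333
Σ(x − x̄)² = 117.361 + 78.0278 + 0.694444 + 26.6944 + 51.3611 + 66.6944 = 340.833
h = 1/6 + (-10.8333)²/340.833 = 0.166667 + 0.344336 = 0.511

h = 0.511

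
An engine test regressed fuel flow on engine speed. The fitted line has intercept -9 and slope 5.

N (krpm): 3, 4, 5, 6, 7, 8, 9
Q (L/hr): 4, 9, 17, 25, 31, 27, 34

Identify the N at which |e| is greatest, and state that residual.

N = 7, e = 5

N=3: ŷ = -9 + 5·3 = 6; e = 4 − 6 = -2
N=4: ŷ = -9 + 5·4 = 11; e = 9 − 11 = -2
N=5: ŷ = -9 + 5·5 = 16; e = 17 − 16 = 1
N=6: ŷ = -9 + 5·6 = 21; e = 25 − 21 = 4
N=7: ŷ = -9 + 5·7 = 26; e = 31 − 26 = 5
N=8: ŷ = -9 + 5·8 = 31; e = 27 − 31 = -4
N=9: ŷ = -9 + 5·9 = 36; e = 34 − 36 = -2
Largest |e| is 5 at N = 7, residual 5.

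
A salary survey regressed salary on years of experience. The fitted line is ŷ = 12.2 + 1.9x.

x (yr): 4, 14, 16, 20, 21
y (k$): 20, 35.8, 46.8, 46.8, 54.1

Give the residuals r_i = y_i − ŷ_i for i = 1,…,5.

0.2, -3, 4.2, -3.4, 2

x=4: ŷ = 12.2 + 1.9·4 = 19.8; r = 20 − 19.8 = 0.2
x=14: ŷ = 12.2 + 1.9·14 = 38.8; r = 35.8 − 38.8 = -3
x=16: ŷ = 12.2 + 1.9·16 = 42.6; r = 46.8 − 42.6 = 4.2
x=20: ŷ = 12.2 + 1.9·20 = 50.2; r = 46.8 − 50.2 = -3.4
x=21: ŷ = 12.2 + 1.9·21 = 52.1; r = 54.1 − 52.1 = 2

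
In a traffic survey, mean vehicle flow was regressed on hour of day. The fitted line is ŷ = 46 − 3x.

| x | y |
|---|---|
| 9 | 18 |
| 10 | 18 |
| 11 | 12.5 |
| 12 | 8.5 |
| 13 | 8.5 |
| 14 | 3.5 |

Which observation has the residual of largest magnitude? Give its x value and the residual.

x = 10, e = 2

x=9: ŷ = 46 − 3·9 = 19; e = 18 − 19 = -1
x=10: ŷ = 46 − 3·10 = 16; e = 18 − 16 = 2
x=11: ŷ = 46 − 3·11 = 13; e = 12.5 − 13 = -0.5
x=12: ŷ = 46 − 3·12 = 10; e = 8.5 − 10 = -1.5
x=13: ŷ = 46 − 3·13 = 7; e = 8.5 − 7 = 1.5
x=14: ŷ = 46 − 3·14 = 4; e = 3.5 − 4 = -0.5
Largest |e| is 2 at x = 10, residual 2.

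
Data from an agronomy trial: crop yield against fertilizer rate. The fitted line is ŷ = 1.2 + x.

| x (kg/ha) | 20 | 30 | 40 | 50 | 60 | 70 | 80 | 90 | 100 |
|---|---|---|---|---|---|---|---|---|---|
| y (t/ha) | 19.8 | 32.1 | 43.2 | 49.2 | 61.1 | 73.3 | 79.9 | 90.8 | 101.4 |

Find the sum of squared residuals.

SSE = 17.08

x=20: ŷ = 1.2 + 20 = 21.2; e = 19.8 − 21.2 = -1.4
x=30: ŷ = 1.2 + 30 = 31.2; e = 32.1 − 31.2 = 0.9
x=40: ŷ = 1.2 + 40 = 41.2; e = 43.2 − 41.2 = 2
x=50: ŷ = 1.2 + 50 = 51.2; e = 49.2 − 51.2 = -2
x=60: ŷ = 1.2 + 60 = 61.2; e = 61.1 − 61.2 = -0.1
x=70: ŷ = 1.2 + 70 = 71.2; e = 73.3 − 71.2 = 2.1
x=80: ŷ = 1.2 + 80 = 81.2; e = 79.9 − 81.2 = -1.3
x=90: ŷ = 1.2 + 90 = 91.2; e = 90.8 − 91.2 = -0.4
x=100: ŷ = 1.2 + 100 = 101.2; e = 101.4 − 101.2 = 0.2
SSE = 1.96 + 0.81 + 4 + 4 + 0.01 + 4.41 + 1.69 + 0.16 + 0.04 = 17.08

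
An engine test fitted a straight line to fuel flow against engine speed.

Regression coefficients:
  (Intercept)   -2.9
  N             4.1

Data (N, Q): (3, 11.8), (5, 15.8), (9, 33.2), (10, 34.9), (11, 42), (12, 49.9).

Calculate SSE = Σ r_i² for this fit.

SSE = 32.88

N=3: ŷ = -2.9 + 4.1·3 = 9.4; r = 11.8 − 9.4 = 2.4
N=5: ŷ = -2.9 + 4.1·5 = 17.6; r = 15.8 − 17.6 = -1.8
N=9: ŷ = -2.9 + 4.1·9 = 34; r = 33.2 − 34 = -0.8
N=10: ŷ = -2.9 + 4.1·10 = 38.1; r = 34.9 − 38.1 = -3.2
N=11: ŷ = -2.9 + 4.1·11 = 42.2; r = 42 − 42.2 = -0.2
N=12: ŷ = -2.9 + 4.1·12 = 46.3; r = 49.9 − 46.3 = 3.6
SSE = 5.76 + 3.24 + 0.64 + 10.24 + 0.04 + 12.96 = 32.88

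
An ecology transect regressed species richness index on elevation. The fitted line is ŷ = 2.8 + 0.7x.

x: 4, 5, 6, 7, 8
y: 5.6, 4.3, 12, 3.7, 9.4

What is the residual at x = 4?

ŷ = 2.8 + 0.7·4 = 5.6
r = 5.6 − 5.6 = 0

r = 0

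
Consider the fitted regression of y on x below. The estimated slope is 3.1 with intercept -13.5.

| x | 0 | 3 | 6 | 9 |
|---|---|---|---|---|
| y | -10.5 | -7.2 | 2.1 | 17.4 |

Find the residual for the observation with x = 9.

e = 3

ŷ = -13.5 + 3.1·9 = 14.4
e = 17.4 − 14.4 = 3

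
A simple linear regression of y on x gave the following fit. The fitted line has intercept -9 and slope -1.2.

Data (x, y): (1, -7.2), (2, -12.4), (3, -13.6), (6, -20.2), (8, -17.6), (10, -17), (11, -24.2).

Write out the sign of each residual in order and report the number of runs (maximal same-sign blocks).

4 runs

x=1: ŷ = -9 − 1.2·1 = -10.2; e = -7.2 − (-10.2) = 3
x=2: ŷ = -9 − 1.2·2 = -11.4; e = -12.4 − (-11.4) = -1
x=3: ŷ = -9 − 1.2·3 = -12.6; e = -13.6 − (-12.6) = -1
x=6: ŷ = -9 − 1.2·6 = -16.2; e = -20.2 − (-16.2) = -4
x=8: ŷ = -9 − 1.2·8 = -18.6; e = -17.6 − (-18.6) = 1
x=10: ŷ = -9 − 1.2·10 = -21; e = -17 − (-21) = 4
x=11: ŷ = -9 − 1.2·11 = -22.2; e = -24.2 − (-22.2) = -2
Signs: + − − − + + −
Runs: +×1, −×3, +×2, −×1 → 4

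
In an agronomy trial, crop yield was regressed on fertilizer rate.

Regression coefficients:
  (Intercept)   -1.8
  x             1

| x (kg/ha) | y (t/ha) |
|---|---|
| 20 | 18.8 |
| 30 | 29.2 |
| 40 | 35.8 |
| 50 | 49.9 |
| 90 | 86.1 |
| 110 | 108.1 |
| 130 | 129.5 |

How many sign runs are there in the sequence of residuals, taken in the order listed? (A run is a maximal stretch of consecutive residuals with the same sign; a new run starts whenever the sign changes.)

x=20: ŷ = -1.8 + 20 = 18.2; r = 18.8 − 18.2 = 0.6
x=30: ŷ = -1.8 + 30 = 28.2; r = 29.2 − 28.2 = 1
x=40: ŷ = -1.8 + 40 = 38.2; r = 35.8 − 38.2 = -2.4
x=50: ŷ = -1.8 + 50 = 48.2; r = 49.9 − 48.2 = 1.7
x=90: ŷ = -1.8 + 90 = 88.2; r = 86.1 − 88.2 = -2.1
x=110: ŷ = -1.8 + 110 = 108.2; r = 108.1 − 108.2 = -0.1
x=130: ŷ = -1.8 + 130 = 128.2; r = 129.5 − 128.2 = 1.3
Signs: + + − + − − +
Runs: +×2, −×1, +×1, −×2, +×1 → 5

5 runs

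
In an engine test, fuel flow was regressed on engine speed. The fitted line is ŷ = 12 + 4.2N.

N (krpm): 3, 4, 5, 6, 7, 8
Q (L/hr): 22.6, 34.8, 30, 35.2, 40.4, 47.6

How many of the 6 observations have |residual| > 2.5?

N=3: ŷ = 12 + 4.2·3 = 24.6; e = 22.6 − 24.6 = -2
N=4: ŷ = 12 + 4.2·4 = 28.8; e = 34.8 − 28.8 = 6
N=5: ŷ = 12 + 4.2·5 = 33; e = 30 − 33 = -3
N=6: ŷ = 12 + 4.2·6 = 37.2; e = 35.2 − 37.2 = -2
N=7: ŷ = 12 + 4.2·7 = 41.4; e = 40.4 − 41.4 = -1
N=8: ŷ = 12 + 4.2·8 = 45.6; e = 47.6 − 45.6 = 2
|e| > 2.5: N=4 (|e|=6), N=5 (|e|=3) → 2

2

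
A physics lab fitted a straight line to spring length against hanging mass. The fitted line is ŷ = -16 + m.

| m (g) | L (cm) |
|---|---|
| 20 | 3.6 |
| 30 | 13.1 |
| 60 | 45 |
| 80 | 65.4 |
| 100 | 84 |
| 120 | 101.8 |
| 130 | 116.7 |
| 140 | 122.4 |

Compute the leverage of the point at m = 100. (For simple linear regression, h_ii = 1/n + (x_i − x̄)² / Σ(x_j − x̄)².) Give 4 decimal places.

m̄ = (20 + 30 + 60 + 80 + 100 + 120 + 130 + 140)/8 = 85
Σ(m − m̄)² = 4225 + 3025 + 625 + 25 + 225 + 1225 + 2025 + 3025 = 14400
h = 1/8 + (15)²/14400 = 0.125 + 0.015625 = 0.1406

h = 0.1406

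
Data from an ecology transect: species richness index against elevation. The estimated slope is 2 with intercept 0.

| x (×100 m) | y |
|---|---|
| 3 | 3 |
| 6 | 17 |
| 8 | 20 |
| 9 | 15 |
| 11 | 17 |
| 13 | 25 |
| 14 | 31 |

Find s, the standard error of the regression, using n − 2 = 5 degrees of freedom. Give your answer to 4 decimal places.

s = 4.3359

x=3: ŷ = 2·3 = 6; e = 3 − 6 = -3
x=6: ŷ = 2·6 = 12; e = 17 − 12 = 5
x=8: ŷ = 2·8 = 16; e = 20 − 16 = 4
x=9: ŷ = 2·9 = 18; e = 15 − 18 = -3
x=11: ŷ = 2·11 = 22; e = 17 − 22 = -5
x=13: ŷ = 2·13 = 26; e = 25 − 26 = -1
x=14: ŷ = 2·14 = 28; e = 31 − 28 = 3
SSE = 9 + 25 + 16 + 9 + 25 + 1 + 9 = 94
s = √(94/5) = √18.8 ≈ 4.3359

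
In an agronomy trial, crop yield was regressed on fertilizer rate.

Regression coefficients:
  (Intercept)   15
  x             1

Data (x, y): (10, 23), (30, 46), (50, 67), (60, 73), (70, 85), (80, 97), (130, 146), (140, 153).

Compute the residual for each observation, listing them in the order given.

x=10: ŷ = 15 + 10 = 25; e = 23 − 25 = -2
x=30: ŷ = 15 + 30 = 45; e = 46 − 45 = 1
x=50: ŷ = 15 + 50 = 65; e = 67 − 65 = 2
x=60: ŷ = 15 + 60 = 75; e = 73 − 75 = -2
x=70: ŷ = 15 + 70 = 85; e = 85 − 85 = 0
x=80: ŷ = 15 + 80 = 95; e = 97 − 95 = 2
x=130: ŷ = 15 + 130 = 145; e = 146 − 145 = 1
x=140: ŷ = 15 + 140 = 155; e = 153 − 155 = -2

-2, 1, 2, -2, 0, 2, 1, -2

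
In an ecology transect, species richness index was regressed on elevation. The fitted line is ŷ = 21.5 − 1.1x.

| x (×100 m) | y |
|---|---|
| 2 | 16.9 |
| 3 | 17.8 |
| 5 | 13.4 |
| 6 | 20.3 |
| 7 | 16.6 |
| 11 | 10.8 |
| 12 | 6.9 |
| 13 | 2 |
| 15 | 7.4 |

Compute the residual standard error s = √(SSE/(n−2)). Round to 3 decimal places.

x=2: ŷ = 21.5 − 1.1·2 = 19.3; e = 16.9 − 19.3 = -2.4
x=3: ŷ = 21.5 − 1.1·3 = 18.2; e = 17.8 − 18.2 = -0.4
x=5: ŷ = 21.5 − 1.1·5 = 16; e = 13.4 − 16 = -2.6
x=6: ŷ = 21.5 − 1.1·6 = 14.9; e = 20.3 − 14.9 = 5.4
x=7: ŷ = 21.5 − 1.1·7 = 13.8; e = 16.6 − 13.8 = 2.8
x=11: ŷ = 21.5 − 1.1·11 = 9.4; e = 10.8 − 9.4 = 1.4
x=12: ŷ = 21.5 − 1.1·12 = 8.3; e = 6.9 − 8.3 = -1.4
x=13: ŷ = 21.5 − 1.1·13 = 7.2; e = 2 − 7.2 = -5.2
x=15: ŷ = 21.5 − 1.1·15 = 5; e = 7.4 − 5 = 2.4
SSE = 5.76 + 0.16 + 6.76 + 29.16 + 7.84 + 1.96 + 1.96 + 27.04 + 5.76 = 86.4
s = √(86.4/7) = √12.3429 ≈ 3.513

s = 3.513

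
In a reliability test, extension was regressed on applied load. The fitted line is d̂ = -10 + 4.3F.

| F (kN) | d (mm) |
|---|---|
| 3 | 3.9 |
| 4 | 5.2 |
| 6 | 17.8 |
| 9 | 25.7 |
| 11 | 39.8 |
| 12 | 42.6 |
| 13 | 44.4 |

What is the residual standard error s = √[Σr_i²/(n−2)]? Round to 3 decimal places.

s = 2.345

F=3: d̂ = -10 + 4.3·3 = 2.9; r = 3.9 − 2.9 = 1
F=4: d̂ = -10 + 4.3·4 = 7.2; r = 5.2 − 7.2 = -2
F=6: d̂ = -10 + 4.3·6 = 15.8; r = 17.8 − 15.8 = 2
F=9: d̂ = -10 + 4.3·9 = 28.7; r = 25.7 − 28.7 = -3
F=11: d̂ = -10 + 4.3·11 = 37.3; r = 39.8 − 37.3 = 2.5
F=12: d̂ = -10 + 4.3·12 = 41.6; r = 42.6 − 41.6 = 1
F=13: d̂ = -10 + 4.3·13 = 45.9; r = 44.4 − 45.9 = -1.5
SSE = 1 + 4 + 4 + 9 + 6.25 + 1 + 2.25 = 27.5
s = √(27.5/5) = √5.5 ≈ 2.345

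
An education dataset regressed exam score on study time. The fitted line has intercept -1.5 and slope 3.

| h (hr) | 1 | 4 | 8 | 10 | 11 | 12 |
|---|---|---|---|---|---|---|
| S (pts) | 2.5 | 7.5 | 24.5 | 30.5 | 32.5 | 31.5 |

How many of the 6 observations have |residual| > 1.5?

4

h=1: ŷ = -1.5 + 3·1 = 1.5; e = 2.5 − 1.5 = 1
h=4: ŷ = -1.5 + 3·4 = 10.5; e = 7.5 − 10.5 = -3
h=8: ŷ = -1.5 + 3·8 = 22.5; e = 24.5 − 22.5 = 2
h=10: ŷ = -1.5 + 3·10 = 28.5; e = 30.5 − 28.5 = 2
h=11: ŷ = -1.5 + 3·11 = 31.5; e = 32.5 − 31.5 = 1
h=12: ŷ = -1.5 + 3·12 = 34.5; e = 31.5 − 34.5 = -3
|e| > 1.5: h=4 (|e|=3), h=8 (|e|=2), h=10 (|e|=2), h=12 (|e|=3) → 4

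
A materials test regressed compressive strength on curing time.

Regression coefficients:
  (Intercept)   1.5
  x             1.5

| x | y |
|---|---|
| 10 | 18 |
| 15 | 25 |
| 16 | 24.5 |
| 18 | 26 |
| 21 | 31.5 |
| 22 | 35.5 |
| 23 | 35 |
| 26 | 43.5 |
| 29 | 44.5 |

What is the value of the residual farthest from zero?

x=10: ŷ = 1.5 + 1.5·10 = 16.5; r = 18 − 16.5 = 1.5
x=15: ŷ = 1.5 + 1.5·15 = 24; r = 25 − 24 = 1
x=16: ŷ = 1.5 + 1.5·16 = 25.5; r = 24.5 − 25.5 = -1
x=18: ŷ = 1.5 + 1.5·18 = 28.5; r = 26 − 28.5 = -2.5
x=21: ŷ = 1.5 + 1.5·21 = 33; r = 31.5 − 33 = -1.5
x=22: ŷ = 1.5 + 1.5·22 = 34.5; r = 35.5 − 34.5 = 1
x=23: ŷ = 1.5 + 1.5·23 = 36; r = 35 − 36 = -1
x=26: ŷ = 1.5 + 1.5·26 = 40.5; r = 43.5 − 40.5 = 3
x=29: ŷ = 1.5 + 1.5·29 = 45; r = 44.5 − 45 = -0.5
Largest |r| is 3 at x = 26, residual 3.

r = 3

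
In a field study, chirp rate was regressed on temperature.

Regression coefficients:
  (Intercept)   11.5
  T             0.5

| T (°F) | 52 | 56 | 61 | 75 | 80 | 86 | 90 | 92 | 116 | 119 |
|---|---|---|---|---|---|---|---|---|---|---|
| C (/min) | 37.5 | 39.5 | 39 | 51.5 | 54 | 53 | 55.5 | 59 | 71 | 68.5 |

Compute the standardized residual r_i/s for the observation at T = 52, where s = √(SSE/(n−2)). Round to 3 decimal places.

T=52: Ĉ = 11.5 + 0.5·52 = 37.5; r = 37.5 − 37.5 = 0
T=56: Ĉ = 11.5 + 0.5·56 = 39.5; r = 39.5 − 39.5 = 0
T=61: Ĉ = 11.5 + 0.5·61 = 42; r = 39 − 42 = -3
T=75: Ĉ = 11.5 + 0.5·75 = 49; r = 51.5 − 49 = 2.5
T=80: Ĉ = 11.5 + 0.5·80 = 51.5; r = 54 − 51.5 = 2.5
T=86: Ĉ = 11.5 + 0.5·86 = 54.5; r = 53 − 54.5 = -1.5
T=90: Ĉ = 11.5 + 0.5·90 = 56.5; r = 55.5 − 56.5 = -1
T=92: Ĉ = 11.5 + 0.5·92 = 57.5; r = 59 − 57.5 = 1.5
T=116: Ĉ = 11.5 + 0.5·116 = 69.5; r = 71 − 69.5 = 1.5
T=119: Ĉ = 11.5 + 0.5·119 = 71; r = 68.5 − 71 = -2.5
SSE = 0 + 0 + 9 + 6.25 + 6.25 + 2.25 + 1 + 2.25 + 2.25 + 6.25 = 35.5
s = √(35.5/8) = 2.10654
r/s = 0 / 2.10654 = 0.000

0.000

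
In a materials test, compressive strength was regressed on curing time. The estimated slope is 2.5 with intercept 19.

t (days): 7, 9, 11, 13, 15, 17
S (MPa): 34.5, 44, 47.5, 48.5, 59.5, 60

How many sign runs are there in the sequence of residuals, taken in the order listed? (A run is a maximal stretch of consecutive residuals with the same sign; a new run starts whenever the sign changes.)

5 runs

t=7: Ŝ = 19 + 2.5·7 = 36.5; r = 34.5 − 36.5 = -2
t=9: Ŝ = 19 + 2.5·9 = 41.5; r = 44 − 41.5 = 2.5
t=11: Ŝ = 19 + 2.5·11 = 46.5; r = 47.5 − 46.5 = 1
t=13: Ŝ = 19 + 2.5·13 = 51.5; r = 48.5 − 51.5 = -3
t=15: Ŝ = 19 + 2.5·15 = 56.5; r = 59.5 − 56.5 = 3
t=17: Ŝ = 19 + 2.5·17 = 61.5; r = 60 − 61.5 = -1.5
Signs: − + + − + −
Runs: −×1, +×2, −×1, +×1, −×1 → 5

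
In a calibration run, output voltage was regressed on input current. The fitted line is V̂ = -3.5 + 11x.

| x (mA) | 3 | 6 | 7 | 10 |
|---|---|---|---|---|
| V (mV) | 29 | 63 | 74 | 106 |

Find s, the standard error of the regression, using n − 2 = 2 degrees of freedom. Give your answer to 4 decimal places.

x=3: V̂ = -3.5 + 11·3 = 29.5; e = 29 − 29.5 = -0.5
x=6: V̂ = -3.5 + 11·6 = 62.5; e = 63 − 62.5 = 0.5
x=7: V̂ = -3.5 + 11·7 = 73.5; e = 74 − 73.5 = 0.5
x=10: V̂ = -3.5 + 11·10 = 106.5; e = 106 − 106.5 = -0.5
SSE = 0.25 + 0.25 + 0.25 + 0.25 = 1
s = √(1/2) = √0.5 ≈ 0.7071

s = 0.7071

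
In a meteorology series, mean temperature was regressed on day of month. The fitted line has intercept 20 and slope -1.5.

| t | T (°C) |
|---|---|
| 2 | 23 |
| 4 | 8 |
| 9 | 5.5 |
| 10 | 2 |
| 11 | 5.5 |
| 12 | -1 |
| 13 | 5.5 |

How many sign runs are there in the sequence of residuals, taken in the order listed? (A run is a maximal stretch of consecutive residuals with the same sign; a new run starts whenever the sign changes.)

5 runs

t=2: ŷ = 20 − 1.5·2 = 17; e = 23 − 17 = 6
t=4: ŷ = 20 − 1.5·4 = 14; e = 8 − 14 = -6
t=9: ŷ = 20 − 1.5·9 = 6.5; e = 5.5 − 6.5 = -1
t=10: ŷ = 20 − 1.5·10 = 5; e = 2 − 5 = -3
t=11: ŷ = 20 − 1.5·11 = 3.5; e = 5.5 − 3.5 = 2
t=12: ŷ = 20 − 1.5·12 = 2; e = -1 − 2 = -3
t=13: ŷ = 20 − 1.5·13 = 0.5; e = 5.5 − 0.5 = 5
Signs: + − − − + − +
Runs: +×1, −×3, +×1, −×1, +×1 → 5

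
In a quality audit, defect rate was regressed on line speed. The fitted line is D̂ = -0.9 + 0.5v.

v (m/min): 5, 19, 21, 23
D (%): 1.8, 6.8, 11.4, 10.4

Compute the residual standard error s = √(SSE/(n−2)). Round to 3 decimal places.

v=5: D̂ = -0.9 + 0.5·5 = 1.6; r = 1.8 − 1.6 = 0.2
v=19: D̂ = -0.9 + 0.5·19 = 8.6; r = 6.8 − 8.6 = -1.8
v=21: D̂ = -0.9 + 0.5·21 = 9.6; r = 11.4 − 9.6 = 1.8
v=23: D̂ = -0.9 + 0.5·23 = 10.6; r = 10.4 − 10.6 = -0.2
SSE = 0.04 + 3.24 + 3.24 + 0.04 = 6.56
s = √(6.56/2) = √3.28 ≈ 1.811

s = 1.811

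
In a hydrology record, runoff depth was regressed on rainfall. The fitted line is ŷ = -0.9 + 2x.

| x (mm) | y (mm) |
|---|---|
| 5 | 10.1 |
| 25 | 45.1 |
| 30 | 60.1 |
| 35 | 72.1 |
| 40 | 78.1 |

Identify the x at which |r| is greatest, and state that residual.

x = 25, r = -4

x=5: ŷ = -0.9 + 2·5 = 9.1; r = 10.1 − 9.1 = 1
x=25: ŷ = -0.9 + 2·25 = 49.1; r = 45.1 − 49.1 = -4
x=30: ŷ = -0.9 + 2·30 = 59.1; r = 60.1 − 59.1 = 1
x=35: ŷ = -0.9 + 2·35 = 69.1; r = 72.1 − 69.1 = 3
x=40: ŷ = -0.9 + 2·40 = 79.1; r = 78.1 − 79.1 = -1
Largest |r| is 4 at x = 25, residual -4.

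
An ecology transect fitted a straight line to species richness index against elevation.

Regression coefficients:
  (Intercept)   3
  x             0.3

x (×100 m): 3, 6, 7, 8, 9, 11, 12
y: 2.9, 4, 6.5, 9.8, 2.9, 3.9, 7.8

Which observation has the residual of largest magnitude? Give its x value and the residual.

x = 8, e = 4.4

x=3: ŷ = 3 + 0.3·3 = 3.9; e = 2.9 − 3.9 = -1
x=6: ŷ = 3 + 0.3·6 = 4.8; e = 4 − 4.8 = -0.8
x=7: ŷ = 3 + 0.3·7 = 5.1; e = 6.5 − 5.1 = 1.4
x=8: ŷ = 3 + 0.3·8 = 5.4; e = 9.8 − 5.4 = 4.4
x=9: ŷ = 3 + 0.3·9 = 5.7; e = 2.9 − 5.7 = -2.8
x=11: ŷ = 3 + 0.3·11 = 6.3; e = 3.9 − 6.3 = -2.4
x=12: ŷ = 3 + 0.3·12 = 6.6; e = 7.8 − 6.6 = 1.2
Largest |e| is 4.4 at x = 8, residual 4.4.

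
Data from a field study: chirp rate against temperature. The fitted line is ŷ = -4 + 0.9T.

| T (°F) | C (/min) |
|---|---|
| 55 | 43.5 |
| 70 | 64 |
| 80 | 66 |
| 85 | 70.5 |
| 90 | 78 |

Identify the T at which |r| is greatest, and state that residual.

T = 70, r = 5

T=55: ŷ = -4 + 0.9·55 = 45.5; r = 43.5 − 45.5 = -2
T=70: ŷ = -4 + 0.9·70 = 59; r = 64 − 59 = 5
T=80: ŷ = -4 + 0.9·80 = 68; r = 66 − 68 = -2
T=85: ŷ = -4 + 0.9·85 = 72.5; r = 70.5 − 72.5 = -2
T=90: ŷ = -4 + 0.9·90 = 77; r = 78 − 77 = 1
Largest |r| is 5 at T = 70, residual 5.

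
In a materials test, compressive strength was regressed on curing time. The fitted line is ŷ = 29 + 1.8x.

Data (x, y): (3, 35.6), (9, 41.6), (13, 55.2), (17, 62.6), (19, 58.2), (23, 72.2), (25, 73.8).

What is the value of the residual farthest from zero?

e = -5

x=3: ŷ = 29 + 1.8·3 = 34.4; e = 35.6 − 34.4 = 1.2
x=9: ŷ = 29 + 1.8·9 = 45.2; e = 41.6 − 45.2 = -3.6
x=13: ŷ = 29 + 1.8·13 = 52.4; e = 55.2 − 52.4 = 2.8
x=17: ŷ = 29 + 1.8·17 = 59.6; e = 62.6 − 59.6 = 3
x=19: ŷ = 29 + 1.8·19 = 63.2; e = 58.2 − 63.2 = -5
x=23: ŷ = 29 + 1.8·23 = 70.4; e = 72.2 − 70.4 = 1.8
x=25: ŷ = 29 + 1.8·25 = 74; e = 73.8 − 74 = -0.2
Largest |e| is 5 at x = 19, residual -5.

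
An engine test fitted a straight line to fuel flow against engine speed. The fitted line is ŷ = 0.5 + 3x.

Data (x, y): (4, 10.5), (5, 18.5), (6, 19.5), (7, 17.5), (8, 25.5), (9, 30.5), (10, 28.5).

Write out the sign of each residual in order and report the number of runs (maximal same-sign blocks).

5 runs

x=4: ŷ = 0.5 + 3·4 = 12.5; e = 10.5 − 12.5 = -2
x=5: ŷ = 0.5 + 3·5 = 15.5; e = 18.5 − 15.5 = 3
x=6: ŷ = 0.5 + 3·6 = 18.5; e = 19.5 − 18.5 = 1
x=7: ŷ = 0.5 + 3·7 = 21.5; e = 17.5 − 21.5 = -4
x=8: ŷ = 0.5 + 3·8 = 24.5; e = 25.5 − 24.5 = 1
x=9: ŷ = 0.5 + 3·9 = 27.5; e = 30.5 − 27.5 = 3
x=10: ŷ = 0.5 + 3·10 = 30.5; e = 28.5 − 30.5 = -2
Signs: − + + − + + −
Runs: −×1, +×2, −×1, +×2, −×1 → 5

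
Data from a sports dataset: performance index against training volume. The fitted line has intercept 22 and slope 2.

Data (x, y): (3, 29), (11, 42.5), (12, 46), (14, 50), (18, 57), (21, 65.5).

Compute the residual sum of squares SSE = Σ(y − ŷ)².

SSE = 6.5

x=3: ŷ = 22 + 2·3 = 28; r = 29 − 28 = 1
x=11: ŷ = 22 + 2·11 = 44; r = 42.5 − 44 = -1.5
x=12: ŷ = 22 + 2·12 = 46; r = 46 − 46 = 0
x=14: ŷ = 22 + 2·14 = 50; r = 50 − 50 = 0
x=18: ŷ = 22 + 2·18 = 58; r = 57 − 58 = -1
x=21: ŷ = 22 + 2·21 = 64; r = 65.5 − 64 = 1.5
SSE = 1 + 2.25 + 0 + 0 + 1 + 2.25 = 6.5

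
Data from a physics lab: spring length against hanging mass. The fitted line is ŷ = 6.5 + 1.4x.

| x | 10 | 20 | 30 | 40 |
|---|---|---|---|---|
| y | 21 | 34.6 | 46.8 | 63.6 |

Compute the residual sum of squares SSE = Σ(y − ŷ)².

SSE = 4.36

x=10: ŷ = 6.5 + 1.4·10 = 20.5; e = 21 − 20.5 = 0.5
x=20: ŷ = 6.5 + 1.4·20 = 34.5; e = 34.6 − 34.5 = 0.1
x=30: ŷ = 6.5 + 1.4·30 = 48.5; e = 46.8 − 48.5 = -1.7
x=40: ŷ = 6.5 + 1.4·40 = 62.5; e = 63.6 − 62.5 = 1.1
SSE = 0.25 + 0.01 + 2.89 + 1.21 = 4.36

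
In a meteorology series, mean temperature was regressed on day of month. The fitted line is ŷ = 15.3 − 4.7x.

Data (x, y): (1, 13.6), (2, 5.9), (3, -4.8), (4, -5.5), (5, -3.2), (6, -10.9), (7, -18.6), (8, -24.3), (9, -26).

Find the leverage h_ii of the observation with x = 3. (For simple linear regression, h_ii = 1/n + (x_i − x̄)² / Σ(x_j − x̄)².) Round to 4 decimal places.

x̄ = (1 + 2 + 3 + 4 + 5 + 6 + 7 + 8 + 9)/9 = 5
Σ(x − x̄)² = 16 + 9 + 4 + 1 + 0 + 1 + 4 + 9 + 16 = 60
h = 1/9 + (-2)²/60 = 0.111111 + 0.0666667 = 0.1778

h = 0.1778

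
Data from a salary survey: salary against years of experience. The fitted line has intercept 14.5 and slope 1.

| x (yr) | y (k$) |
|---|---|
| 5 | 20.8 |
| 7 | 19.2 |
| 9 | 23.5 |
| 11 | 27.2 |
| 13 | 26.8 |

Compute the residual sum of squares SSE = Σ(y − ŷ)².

SSE = 10.36

x=5: ŷ = 14.5 + 5 = 19.5; r = 20.8 − 19.5 = 1.3
x=7: ŷ = 14.5 + 7 = 21.5; r = 19.2 − 21.5 = -2.3
x=9: ŷ = 14.5 + 9 = 23.5; r = 23.5 − 23.5 = 0
x=11: ŷ = 14.5 + 11 = 25.5; r = 27.2 − 25.5 = 1.7
x=13: ŷ = 14.5 + 13 = 27.5; r = 26.8 − 27.5 = -0.7
SSE = 1.69 + 5.29 + 0 + 2.89 + 0.49 = 10.36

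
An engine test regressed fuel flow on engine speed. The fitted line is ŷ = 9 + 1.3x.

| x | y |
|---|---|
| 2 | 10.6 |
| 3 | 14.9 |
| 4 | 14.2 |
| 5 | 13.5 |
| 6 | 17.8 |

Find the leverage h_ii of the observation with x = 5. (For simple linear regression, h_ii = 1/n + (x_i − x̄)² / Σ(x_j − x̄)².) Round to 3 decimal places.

x̄ = (2 + 3 + 4 + 5 + 6)/5 = 4
Σ(x − x̄)² = 4 + 1 + 0 + 1 + 4 = 10
h = 1/5 + (1)²/10 = 0.2 + 0.1 = 0.300

h = 0.300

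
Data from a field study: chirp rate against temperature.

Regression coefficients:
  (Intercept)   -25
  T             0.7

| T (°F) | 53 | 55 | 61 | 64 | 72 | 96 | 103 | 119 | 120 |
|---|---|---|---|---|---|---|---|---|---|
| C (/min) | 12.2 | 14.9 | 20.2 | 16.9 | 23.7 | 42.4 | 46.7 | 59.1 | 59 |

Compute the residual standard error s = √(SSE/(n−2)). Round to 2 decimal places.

T=53: ŷ = -25 + 0.7·53 = 12.1; r = 12.2 − 12.1 = 0.1
T=55: ŷ = -25 + 0.7·55 = 13.5; r = 14.9 − 13.5 = 1.4
T=61: ŷ = -25 + 0.7·61 = 17.7; r = 20.2 − 17.7 = 2.5
T=64: ŷ = -25 + 0.7·64 = 19.8; r = 16.9 − 19.8 = -2.9
T=72: ŷ = -25 + 0.7·72 = 25.4; r = 23.7 − 25.4 = -1.7
T=96: ŷ = -25 + 0.7·96 = 42.2; r = 42.4 − 42.2 = 0.2
T=103: ŷ = -25 + 0.7·103 = 47.1; r = 46.7 − 47.1 = -0.4
T=119: ŷ = -25 + 0.7·119 = 58.3; r = 59.1 − 58.3 = 0.8
T=120: ŷ = -25 + 0.7·120 = 59; r = 59 − 59 = 0
SSE = 0.01 + 1.96 + 6.25 + 8.41 + 2.89 + 0.04 + 0.16 + 0.64 + 0 = 20.36
s = √(20.36/7) = √2.90857 ≈ 1.71

s = 1.71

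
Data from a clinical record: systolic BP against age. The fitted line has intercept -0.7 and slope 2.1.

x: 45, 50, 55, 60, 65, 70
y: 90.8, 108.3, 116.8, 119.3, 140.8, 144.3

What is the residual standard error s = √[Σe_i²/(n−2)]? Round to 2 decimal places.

s = 4.85

x=45: ŷ = -0.7 + 2.1·45 = 93.8; e = 90.8 − 93.8 = -3
x=50: ŷ = -0.7 + 2.1·50 = 104.3; e = 108.3 − 104.3 = 4
x=55: ŷ = -0.7 + 2.1·55 = 114.8; e = 116.8 − 114.8 = 2
x=60: ŷ = -0.7 + 2.1·60 = 125.3; e = 119.3 − 125.3 = -6
x=65: ŷ = -0.7 + 2.1·65 = 135.8; e = 140.8 − 135.8 = 5
x=70: ŷ = -0.7 + 2.1·70 = 146.3; e = 144.3 − 146.3 = -2
SSE = 9 + 16 + 4 + 36 + 25 + 4 = 94
s = √(94/4) = √23.5 ≈ 4.85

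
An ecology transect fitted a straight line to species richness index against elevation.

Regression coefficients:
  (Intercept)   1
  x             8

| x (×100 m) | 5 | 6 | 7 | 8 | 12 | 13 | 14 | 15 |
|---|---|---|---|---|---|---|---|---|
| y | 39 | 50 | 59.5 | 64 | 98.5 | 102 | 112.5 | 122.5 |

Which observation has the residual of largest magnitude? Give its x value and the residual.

x = 13, r = -3

x=5: ŷ = 1 + 8·5 = 41; r = 39 − 41 = -2
x=6: ŷ = 1 + 8·6 = 49; r = 50 − 49 = 1
x=7: ŷ = 1 + 8·7 = 57; r = 59.5 − 57 = 2.5
x=8: ŷ = 1 + 8·8 = 65; r = 64 − 65 = -1
x=12: ŷ = 1 + 8·12 = 97; r = 98.5 − 97 = 1.5
x=13: ŷ = 1 + 8·13 = 105; r = 102 − 105 = -3
x=14: ŷ = 1 + 8·14 = 113; r = 112.5 − 113 = -0.5
x=15: ŷ = 1 + 8·15 = 121; r = 122.5 − 121 = 1.5
Largest |r| is 3 at x = 13, residual -3.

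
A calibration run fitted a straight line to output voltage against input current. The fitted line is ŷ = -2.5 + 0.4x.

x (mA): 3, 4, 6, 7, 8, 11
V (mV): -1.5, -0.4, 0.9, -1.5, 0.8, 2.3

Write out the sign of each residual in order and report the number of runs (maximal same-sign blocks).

x=3: ŷ = -2.5 + 0.4·3 = -1.3; r = -1.5 − (-1.3) = -0.2
x=4: ŷ = -2.5 + 0.4·4 = -0.9; r = -0.4 − (-0.9) = 0.5
x=6: ŷ = -2.5 + 0.4·6 = -0.1; r = 0.9 − (-0.1) = 1
x=7: ŷ = -2.5 + 0.4·7 = 0.3; r = -1.5 − 0.3 = -1.8
x=8: ŷ = -2.5 + 0.4·8 = 0.7; r = 0.8 − 0.7 = 0.1
x=11: ŷ = -2.5 + 0.4·11 = 1.9; r = 2.3 − 1.9 = 0.4
Signs: − + + − + +
Runs: −×1, +×2, −×1, +×2 → 4

4 runs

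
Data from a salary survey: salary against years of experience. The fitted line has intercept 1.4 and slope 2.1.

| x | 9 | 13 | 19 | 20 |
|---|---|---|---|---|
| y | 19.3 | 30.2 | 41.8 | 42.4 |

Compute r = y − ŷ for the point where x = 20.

r = -1

ŷ = 1.4 + 2.1·20 = 43.4
r = 42.4 − 43.4 = -1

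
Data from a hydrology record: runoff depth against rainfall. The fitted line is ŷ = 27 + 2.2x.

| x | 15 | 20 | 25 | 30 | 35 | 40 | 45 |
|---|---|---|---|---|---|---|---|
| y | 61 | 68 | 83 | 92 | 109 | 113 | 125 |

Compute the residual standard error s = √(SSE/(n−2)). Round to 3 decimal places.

x=15: ŷ = 27 + 2.2·15 = 60; e = 61 − 60 = 1
x=20: ŷ = 27 + 2.2·20 = 71; e = 68 − 71 = -3
x=25: ŷ = 27 + 2.2·25 = 82; e = 83 − 82 = 1
x=30: ŷ = 27 + 2.2·30 = 93; e = 92 − 93 = -1
x=35: ŷ = 27 + 2.2·35 = 104; e = 109 − 104 = 5
x=40: ŷ = 27 + 2.2·40 = 115; e = 113 − 115 = -2
x=45: ŷ = 27 + 2.2·45 = 126; e = 125 − 126 = -1
SSE = 1 + 9 + 1 + 1 + 25 + 4 + 1 = 42
s = √(42/5) = √8.4 ≈ 2.898

s = 2.898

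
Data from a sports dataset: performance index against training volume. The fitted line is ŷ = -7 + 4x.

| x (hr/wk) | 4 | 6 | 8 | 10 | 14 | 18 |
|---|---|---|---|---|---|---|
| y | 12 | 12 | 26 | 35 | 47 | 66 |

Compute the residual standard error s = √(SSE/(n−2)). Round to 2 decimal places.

s = 3.32

x=4: ŷ = -7 + 4·4 = 9; r = 12 − 9 = 3
x=6: ŷ = -7 + 4·6 = 17; r = 12 − 17 = -5
x=8: ŷ = -7 + 4·8 = 25; r = 26 − 25 = 1
x=10: ŷ = -7 + 4·10 = 33; r = 35 − 33 = 2
x=14: ŷ = -7 + 4·14 = 49; r = 47 − 49 = -2
x=18: ŷ = -7 + 4·18 = 65; r = 66 − 65 = 1
SSE = 9 + 25 + 1 + 4 + 4 + 1 = 44
s = √(44/4) = √11 ≈ 3.32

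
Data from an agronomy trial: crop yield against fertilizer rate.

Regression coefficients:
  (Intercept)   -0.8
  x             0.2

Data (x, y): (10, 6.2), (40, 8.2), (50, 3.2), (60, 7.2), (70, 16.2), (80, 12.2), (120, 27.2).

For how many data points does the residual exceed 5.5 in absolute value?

x=10: ŷ = -0.8 + 0.2·10 = 1.2; e = 6.2 − 1.2 = 5
x=40: ŷ = -0.8 + 0.2·40 = 7.2; e = 8.2 − 7.2 = 1
x=50: ŷ = -0.8 + 0.2·50 = 9.2; e = 3.2 − 9.2 = -6
x=60: ŷ = -0.8 + 0.2·60 = 11.2; e = 7.2 − 11.2 = -4
x=70: ŷ = -0.8 + 0.2·70 = 13.2; e = 16.2 − 13.2 = 3
x=80: ŷ = -0.8 + 0.2·80 = 15.2; e = 12.2 − 15.2 = -3
x=120: ŷ = -0.8 + 0.2·120 = 23.2; e = 27.2 − 23.2 = 4
|e| > 5.5: x=50 (|e|=6) → 1

1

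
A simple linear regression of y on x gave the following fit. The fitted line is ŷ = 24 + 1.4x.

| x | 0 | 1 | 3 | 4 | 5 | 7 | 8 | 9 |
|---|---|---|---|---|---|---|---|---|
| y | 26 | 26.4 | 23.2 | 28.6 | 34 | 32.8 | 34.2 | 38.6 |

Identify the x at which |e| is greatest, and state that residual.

x=0: ŷ = 24 + 1.4·0 = 24; e = 26 − 24 = 2
x=1: ŷ = 24 + 1.4·1 = 25.4; e = 26.4 − 25.4 = 1
x=3: ŷ = 24 + 1.4·3 = 28.2; e = 23.2 − 28.2 = -5
x=4: ŷ = 24 + 1.4·4 = 29.6; e = 28.6 − 29.6 = -1
x=5: ŷ = 24 + 1.4·5 = 31; e = 34 − 31 = 3
x=7: ŷ = 24 + 1.4·7 = 33.8; e = 32.8 − 33.8 = -1
x=8: ŷ = 24 + 1.4·8 = 35.2; e = 34.2 − 35.2 = -1
x=9: ŷ = 24 + 1.4·9 = 36.6; e = 38.6 − 36.6 = 2
Largest |e| is 5 at x = 3, residual -5.

x = 3, e = -5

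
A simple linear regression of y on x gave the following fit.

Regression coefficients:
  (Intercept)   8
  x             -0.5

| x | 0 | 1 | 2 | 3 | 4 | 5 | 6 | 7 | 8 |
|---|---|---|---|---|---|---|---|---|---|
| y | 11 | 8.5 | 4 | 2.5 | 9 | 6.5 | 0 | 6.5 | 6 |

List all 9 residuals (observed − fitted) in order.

x=0: ŷ = 8 − 0.5·0 = 8; e = 11 − 8 = 3
x=1: ŷ = 8 − 0.5·1 = 7.5; e = 8.5 − 7.5 = 1
x=2: ŷ = 8 − 0.5·2 = 7; e = 4 − 7 = -3
x=3: ŷ = 8 − 0.5·3 = 6.5; e = 2.5 − 6.5 = -4
x=4: ŷ = 8 − 0.5·4 = 6; e = 9 − 6 = 3
x=5: ŷ = 8 − 0.5·5 = 5.5; e = 6.5 − 5.5 = 1
x=6: ŷ = 8 − 0.5·6 = 5; e = 0 − 5 = -5
x=7: ŷ = 8 − 0.5·7 = 4.5; e = 6.5 − 4.5 = 2
x=8: ŷ = 8 − 0.5·8 = 4; e = 6 − 4 = 2

3, 1, -3, -4, 3, 1, -5, 2, 2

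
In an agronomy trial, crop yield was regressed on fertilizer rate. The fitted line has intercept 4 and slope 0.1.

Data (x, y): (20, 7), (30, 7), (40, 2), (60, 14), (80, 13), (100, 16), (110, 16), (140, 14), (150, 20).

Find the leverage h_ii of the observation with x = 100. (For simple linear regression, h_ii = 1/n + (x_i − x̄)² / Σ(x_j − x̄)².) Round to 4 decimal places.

x̄ = (20 + 30 + 40 + 60 + 80 + 100 + 110 + 140 + 150)/9 = 81.1111
Σ(x − x̄)² = 3734.57 + 2612.35 + 1690.12 + 445.679 + 1.23457 + 356.79 + 834.568 + 3467.9 + 4745.68 = 17888.9
h = 1/9 + (18.8889)²/17888.9 = 0.111111 + 0.0199448 = 0.1311

h = 0.1311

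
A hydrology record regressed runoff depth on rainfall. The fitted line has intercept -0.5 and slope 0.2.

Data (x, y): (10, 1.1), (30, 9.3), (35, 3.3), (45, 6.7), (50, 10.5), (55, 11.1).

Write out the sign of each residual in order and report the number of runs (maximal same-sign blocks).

4 runs

x=10: ŷ = -0.5 + 0.2·10 = 1.5; r = 1.1 − 1.5 = -0.4
x=30: ŷ = -0.5 + 0.2·30 = 5.5; r = 9.3 − 5.5 = 3.8
x=35: ŷ = -0.5 + 0.2·35 = 6.5; r = 3.3 − 6.5 = -3.2
x=45: ŷ = -0.5 + 0.2·45 = 8.5; r = 6.7 − 8.5 = -1.8
x=50: ŷ = -0.5 + 0.2·50 = 9.5; r = 10.5 − 9.5 = 1
x=55: ŷ = -0.5 + 0.2·55 = 10.5; r = 11.1 − 10.5 = 0.6
Signs: − + − − + +
Runs: −×1, +×1, −×2, +×2 → 4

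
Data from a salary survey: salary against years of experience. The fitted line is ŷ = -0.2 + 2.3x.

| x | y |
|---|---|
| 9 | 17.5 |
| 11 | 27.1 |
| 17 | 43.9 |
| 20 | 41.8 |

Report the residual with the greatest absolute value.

x=9: ŷ = -0.2 + 2.3·9 = 20.5; r = 17.5 − 20.5 = -3
x=11: ŷ = -0.2 + 2.3·11 = 25.1; r = 27.1 − 25.1 = 2
x=17: ŷ = -0.2 + 2.3·17 = 38.9; r = 43.9 − 38.9 = 5
x=20: ŷ = -0.2 + 2.3·20 = 45.8; r = 41.8 − 45.8 = -4
Largest |r| is 5 at x = 17, residual 5.

r = 5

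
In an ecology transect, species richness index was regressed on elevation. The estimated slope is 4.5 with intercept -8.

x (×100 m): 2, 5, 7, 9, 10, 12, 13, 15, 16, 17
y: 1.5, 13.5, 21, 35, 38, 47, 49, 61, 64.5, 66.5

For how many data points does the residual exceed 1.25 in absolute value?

x=2: ŷ = -8 + 4.5·2 = 1; r = 1.5 − 1 = 0.5
x=5: ŷ = -8 + 4.5·5 = 14.5; r = 13.5 − 14.5 = -1
x=7: ŷ = -8 + 4.5·7 = 23.5; r = 21 − 23.5 = -2.5
x=9: ŷ = -8 + 4.5·9 = 32.5; r = 35 − 32.5 = 2.5
x=10: ŷ = -8 + 4.5·10 = 37; r = 38 − 37 = 1
x=12: ŷ = -8 + 4.5·12 = 46; r = 47 − 46 = 1
x=13: ŷ = -8 + 4.5·13 = 50.5; r = 49 − 50.5 = -1.5
x=15: ŷ = -8 + 4.5·15 = 59.5; r = 61 − 59.5 = 1.5
x=16: ŷ = -8 + 4.5·16 = 64; r = 64.5 − 64 = 0.5
x=17: ŷ = -8 + 4.5·17 = 68.5; r = 66.5 − 68.5 = -2
|r| > 1.25: x=7 (|r|=2.5), x=9 (|r|=2.5), x=13 (|r|=1.5), x=15 (|r|=1.5), x=17 (|r|=2) → 5

5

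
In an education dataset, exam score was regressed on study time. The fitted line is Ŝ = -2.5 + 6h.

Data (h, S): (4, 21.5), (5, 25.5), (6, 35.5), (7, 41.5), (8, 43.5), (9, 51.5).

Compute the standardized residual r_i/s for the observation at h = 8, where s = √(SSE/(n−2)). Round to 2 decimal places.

h=4: Ŝ = -2.5 + 6·4 = 21.5; r = 21.5 − 21.5 = 0
h=5: Ŝ = -2.5 + 6·5 = 27.5; r = 25.5 − 27.5 = -2
h=6: Ŝ = -2.5 + 6·6 = 33.5; r = 35.5 − 33.5 = 2
h=7: Ŝ = -2.5 + 6·7 = 39.5; r = 41.5 − 39.5 = 2
h=8: Ŝ = -2.5 + 6·8 = 45.5; r = 43.5 − 45.5 = -2
h=9: Ŝ = -2.5 + 6·9 = 51.5; r = 51.5 − 51.5 = 0
SSE = 0 + 4 + 4 + 4 + 4 + 0 = 16
s = √(16/4) = 2
r/s = -2 / 2 = -1.00

-1.00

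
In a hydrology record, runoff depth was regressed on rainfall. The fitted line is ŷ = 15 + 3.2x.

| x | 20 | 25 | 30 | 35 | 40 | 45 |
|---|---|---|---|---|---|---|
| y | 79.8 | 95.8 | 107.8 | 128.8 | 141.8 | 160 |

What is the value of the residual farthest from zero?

x=20: ŷ = 15 + 3.2·20 = 79; e = 79.8 − 79 = 0.8
x=25: ŷ = 15 + 3.2·25 = 95; e = 95.8 − 95 = 0.8
x=30: ŷ = 15 + 3.2·30 = 111; e = 107.8 − 111 = -3.2
x=35: ŷ = 15 + 3.2·35 = 127; e = 128.8 − 127 = 1.8
x=40: ŷ = 15 + 3.2·40 = 143; e = 141.8 − 143 = -1.2
x=45: ŷ = 15 + 3.2·45 = 159; e = 160 − 159 = 1
Largest |e| is 3.2 at x = 30, residual -3.2.

e = -3.2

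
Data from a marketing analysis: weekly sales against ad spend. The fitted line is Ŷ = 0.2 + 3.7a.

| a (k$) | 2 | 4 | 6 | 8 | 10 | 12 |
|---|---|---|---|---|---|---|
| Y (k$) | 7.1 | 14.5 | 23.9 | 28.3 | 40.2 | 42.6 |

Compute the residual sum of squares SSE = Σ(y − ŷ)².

SSE = 18

a=2: Ŷ = 0.2 + 3.7·2 = 7.6; r = 7.1 − 7.6 = -0.5
a=4: Ŷ = 0.2 + 3.7·4 = 15; r = 14.5 − 15 = -0.5
a=6: Ŷ = 0.2 + 3.7·6 = 22.4; r = 23.9 − 22.4 = 1.5
a=8: Ŷ = 0.2 + 3.7·8 = 29.8; r = 28.3 − 29.8 = -1.5
a=10: Ŷ = 0.2 + 3.7·10 = 37.2; r = 40.2 − 37.2 = 3
a=12: Ŷ = 0.2 + 3.7·12 = 44.6; r = 42.6 − 44.6 = -2
SSE = 0.25 + 0.25 + 2.25 + 2.25 + 9 + 4 = 18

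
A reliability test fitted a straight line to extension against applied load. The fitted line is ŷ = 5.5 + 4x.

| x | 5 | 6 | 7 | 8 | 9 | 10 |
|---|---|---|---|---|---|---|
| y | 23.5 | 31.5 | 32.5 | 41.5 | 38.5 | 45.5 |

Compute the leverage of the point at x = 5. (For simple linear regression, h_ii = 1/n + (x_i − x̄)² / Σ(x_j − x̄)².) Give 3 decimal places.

h = 0.524

x̄ = (5 + 6 + 7 + 8 + 9 + 10)/6 = 7.5
Σ(x − x̄)² = 6.25 + 2.25 + 0.25 + 0.25 + 2.25 + 6.25 = 17.5
h = 1/6 + (-2.5)²/17.5 = 0.166667 + 0.357143 = 0.524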